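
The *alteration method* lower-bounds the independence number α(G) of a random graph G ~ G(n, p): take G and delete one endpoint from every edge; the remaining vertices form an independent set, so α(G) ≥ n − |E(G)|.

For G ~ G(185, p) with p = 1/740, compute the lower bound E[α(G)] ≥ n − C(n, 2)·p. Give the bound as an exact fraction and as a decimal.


E[|E(G)|] = C(185, 2)·p = 17020 · (1/740) = 23.
E[α(G)] ≥ n − E[|E(G)|] = 185 − 23 = 162.
Numerically: ≈ 162.0000.
(This is only a lower bound; the true E[α(G)] may be larger.)

E[α(G)] ≥ 162 ≈ 162.0000.


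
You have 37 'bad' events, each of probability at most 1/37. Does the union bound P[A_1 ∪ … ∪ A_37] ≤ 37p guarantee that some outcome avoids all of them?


Union bound: P[∪_{i=1}^{37} A_i] ≤ Σ_i P[A_i] ≤ 37·p = 37·(1/37) = 1.
Numerically: 1 ≈ 1.00000.
Is 1 < 1? NO.
Since the bound 1 is ≥ 1, the union bound is uninformative here; it does NOT by itself certify existence.

37·p = 1 ≈ 1.00000; existence NOT certified by the union bound.


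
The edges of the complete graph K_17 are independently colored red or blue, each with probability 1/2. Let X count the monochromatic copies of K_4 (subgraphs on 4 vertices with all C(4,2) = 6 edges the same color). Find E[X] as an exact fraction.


Let X = Σ_S X_S over the C(17, 4) = 2380 subsets S of size 4, where X_S = 1 if the K_4 on S is monochromatic.
For a fixed S, the K_4 on S has C(4, 2) = 6 edges. P[all 6 edges red] = (1/2)^6, and likewise for blue, so P[monochromatic] = 2·(1/2)^6 = 2^{1 − 6} = 1/32.
Summing: E[X] = C(17, 4) · 2^{1 − 6} = 2380 · 1/32 = 595/8.
Numerically: E[X] ≈ 74.375000.

E[X] = C(17,4)·2^(1−C(4,2)) = 595/8 ≈ 74.375000.


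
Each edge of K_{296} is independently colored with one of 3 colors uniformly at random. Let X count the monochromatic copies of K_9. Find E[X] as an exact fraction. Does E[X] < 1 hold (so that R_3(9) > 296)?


E[X] = C(296, 9) · 3^{1 − 36} = 42513789098994080 · 3^{−35} = 42513789098994080/50031545098999707.
As a reduced fraction: E[X] = 42513789098994080/50031545098999707 ≈ 0.8497.
Is E[X] < 1? YES.
Since E[X] < 1, there exists a 3-coloring of K_{296} with no monochromatic K_9; hence R_3(9) > 296.

E[X] = 42513789098994080/50031545098999707 ≈ 0.8497; E[X] < 1, so R_3(9) > 296.


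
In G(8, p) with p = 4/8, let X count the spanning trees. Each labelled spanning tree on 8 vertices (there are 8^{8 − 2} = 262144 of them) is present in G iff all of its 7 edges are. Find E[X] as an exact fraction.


K_8 has 8^{8 − 2} = 262144 labelled spanning trees.
For each such spanning tree H, let X_H = 1 if all 7 edges of H are present in G. Then P[X_H = 1] = p^{7} = (1/2)^{7} = 1/128.
By linearity of expectation: E[X] = Σ_H E[X_H] = 262144 · p^{7} = 262144 · 1/128 = 2048.
Numerically: E[X] ≈ 2048.

E[X] = 262144 · (1/2)^{7} = 2048 ≈ 2048.


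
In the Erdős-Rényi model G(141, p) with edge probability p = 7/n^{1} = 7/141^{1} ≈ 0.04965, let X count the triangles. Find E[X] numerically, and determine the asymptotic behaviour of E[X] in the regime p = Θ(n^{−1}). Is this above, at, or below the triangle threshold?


Number of potential triangles: C(141, 3) = 457310.
Each occurs with probability p³ ≈ (0.04965)³ ≈ 1.223592e-04.
By linearity: E[X] = C(141, 3)·p³ ≈ 457310 · 1.223592e-04 ≈ 55.9561.
Here α = 1, so p = 7/n is exactly at the triangle threshold p ~ 1/n. Asymptotically E[X] → c³/6 = 7³/6 = 343/6 ≈ 57.1667, a bounded constant. In this regime the triangle count is asymptotically Poisson(c³/6).

E[X] ≈ 55.9561; in regime p = Θ(1/n^{1}) E[X] stays bounded (at the triangle threshold p ~ 1/n).


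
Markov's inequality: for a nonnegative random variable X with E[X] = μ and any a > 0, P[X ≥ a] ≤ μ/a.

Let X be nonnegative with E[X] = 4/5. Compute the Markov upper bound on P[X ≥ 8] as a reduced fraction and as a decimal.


μ = E[X] = 4/5, a = 8.
Markov: P[X ≥ 8] ≤ μ/a = (4/5)/8 = 1/10.
Numerically: ≈ 0.100.
(Since a = 8 > μ = 0.800, the bound 1/10 is < 1 and informative.)

P[X ≥ 8] ≤ 1/10 ≈ 0.100.


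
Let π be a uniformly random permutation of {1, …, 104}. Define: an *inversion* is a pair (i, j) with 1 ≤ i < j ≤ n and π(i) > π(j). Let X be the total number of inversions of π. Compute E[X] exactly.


Write X = Σ X_I over the C(104, 2) = 5356 pairs i < j, with X_I the indicator of one inversion.
There are 5356 indicators.
For each fixed pair i < j, the values π(i) and π(j) are two distinct elements of {1, …, 104} in uniformly random order; by symmetry P[π(i) > π(j)] = 1/2.
By linearity: E[X] = 5356 · (1/2) = C(104, 2) · (1/2) = 5356/2 = 2678 ≈ 2678.0000.

E[X] = 2678 = 2678.0000.


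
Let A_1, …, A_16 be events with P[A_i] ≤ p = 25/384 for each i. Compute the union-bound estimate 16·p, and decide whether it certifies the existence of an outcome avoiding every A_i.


Union bound: P[∪_{i=1}^{16} A_i] ≤ Σ_i P[A_i] ≤ 16·p = 16·(25/384) = 25/24.
Numerically: 25/24 ≈ 1.0417.
Is 25/24 < 1? NO.
Since the bound 25/24 is ≥ 1, the union bound is uninformative here; it does NOT by itself certify existence.

16·p = 25/24 ≈ 1.0417; existence NOT certified by the union bound.


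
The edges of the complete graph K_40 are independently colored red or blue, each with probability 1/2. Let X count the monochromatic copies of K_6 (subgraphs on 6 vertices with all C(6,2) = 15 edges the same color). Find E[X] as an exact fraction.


Let X = Σ_S X_S over the C(40, 6) = 3838380 subsets S of size 6, where X_S = 1 if the K_6 on S is monochromatic.
For a fixed S, the K_6 on S has C(6, 2) = 15 edges. P[all 15 edges red] = (1/2)^15, and likewise for blue, so P[monochromatic] = 2·(1/2)^15 = 2^{1 − 15} = 1/16384.
By linearity: E[X] = C(40, 6) · 2^{1 − 15} = 3838380 · 1/16384 = 959595/4096.
Numerically: E[X] ≈ 234.276123.

E[X] = C(40,6)·2^(1−C(6,2)) = 959595/4096 ≈ 234.276123.


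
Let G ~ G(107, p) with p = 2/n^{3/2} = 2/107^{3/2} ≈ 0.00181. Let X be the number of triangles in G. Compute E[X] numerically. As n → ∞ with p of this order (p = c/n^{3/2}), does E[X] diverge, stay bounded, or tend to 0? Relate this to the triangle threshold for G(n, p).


Number of potential triangles: C(107, 3) = 198485.
Each occurs with probability p³ ≈ (0.00181)³ ≈ 5.90015e-09.
By linearity: E[X] = C(107, 3)·p³ ≈ 198485 · 5.90015e-09 ≈ 0.001.
Since α = 3/2 > 1, p = c/n^{3/2} = o(1/n) is below the triangle threshold p ~ 1/n. Asymptotically E[X] ~ (c³/6)·n^{3(1−α)} = (2³/6)·n^{-1.5} → 0, so by Markov's inequality G has no triangles w.h.p.

E[X] ≈ 0.001; in regime p = Θ(1/n^{3/2}) E[X] tends to 0 (below the triangle threshold p ~ 1/n).


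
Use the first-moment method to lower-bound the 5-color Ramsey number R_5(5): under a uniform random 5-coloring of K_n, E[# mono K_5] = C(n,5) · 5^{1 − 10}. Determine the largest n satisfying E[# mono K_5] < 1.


We need C(n, 5) · 5^{1 − 10} < 1, i.e. C(n, 5) < 5^{10 − 1} = 1953125.
Check values of n near the boundary:
  n = 46: C(46, 5) = 1370754; 1370754 < 1953125? YES
  n = 47: C(47, 5) = 1533939; 1533939 < 1953125? YES
  n = 48: C(48, 5) = 1712304; 1712304 < 1953125? YES
  n = 49: C(49, 5) = 1906884; 1906884 < 1953125? YES
  n = 50: C(50, 5) = 2118760; 2118760 < 1953125? NO
  n = 51: C(51, 5) = 2349060; 2349060 < 1953125? NO
The largest n with C(n, 5) < 1953125 is n = 49 (where E[X] = 1906884/1953125 ≈ 0.9763246). Hence R_5(5) > 49, i.e. R_5(5) ≥ 50.

Largest n = 49; hence R_5(5) > 49.


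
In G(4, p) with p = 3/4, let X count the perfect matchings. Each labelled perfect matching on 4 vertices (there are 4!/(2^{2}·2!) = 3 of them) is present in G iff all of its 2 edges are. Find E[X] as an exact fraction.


K_4 has 4!/(2^{2}·2!) = 3 labelled perfect matchings.
For each such perfect matching H, let X_H = 1 if all 2 edges of H are present in G. Then P[X_H = 1] = p^{2} = (3/4)^{2} = 9/16.
By linearity of expectation: E[X] = Σ_H E[X_H] = 3 · p^{2} = 3 · 9/16 = 27/16.
Numerically: E[X] ≈ 1.688.

E[X] = 3 · (3/4)^{2} = 27/16 ≈ 1.688.


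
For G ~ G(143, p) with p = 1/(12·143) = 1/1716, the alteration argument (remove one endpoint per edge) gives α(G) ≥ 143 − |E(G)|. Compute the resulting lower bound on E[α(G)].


E[|E(G)|] = C(143, 2)·p = 10153 · (1/1716) = 71/12.
E[α(G)] ≥ n − E[|E(G)|] = 143 − 71/12 = 1645/12.
Numerically: ≈ 137.08333.
(This is only a lower bound; the true E[α(G)] may be larger.)

E[α(G)] ≥ 1645/12 ≈ 137.08333.


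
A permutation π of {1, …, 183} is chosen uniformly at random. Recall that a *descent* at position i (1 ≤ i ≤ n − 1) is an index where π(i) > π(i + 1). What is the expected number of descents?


Write X = Σ X_I over i = 1, …, 182, with X_I the indicator of one descent.
There are 182 indicators.
For each fixed i, the pair (π(i), π(i+1)) is a uniformly random ordered pair of distinct values from {1, …, 183}; by symmetry P[π(i) > π(i+1)] = 1/2.
By linearity: E[X] = 182 · (1/2) = (183 − 1) · (1/2) = 91 ≈ 91.00000.

E[X] = 91 = 91.00000.


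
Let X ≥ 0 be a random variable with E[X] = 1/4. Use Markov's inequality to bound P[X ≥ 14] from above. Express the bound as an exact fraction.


μ = E[X] = 1/4, a = 14.
Markov: P[X ≥ 14] ≤ μ/a = (1/4)/14 = 1/56.
Numerically: ≈ 0.017857.
(Since a = 14 > μ = 0.250000, the bound 1/56 is < 1 and informative.)

P[X ≥ 14] ≤ 1/56 ≈ 0.017857.


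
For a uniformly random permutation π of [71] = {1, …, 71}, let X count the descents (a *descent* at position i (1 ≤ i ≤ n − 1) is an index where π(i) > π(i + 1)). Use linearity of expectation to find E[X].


Write X = Σ X_I over i = 1, …, 70, with X_I the indicator of one descent.
There are 70 indicators.
For each fixed i, the pair (π(i), π(i+1)) is a uniformly random ordered pair of distinct values from {1, …, 71}; by symmetry P[π(i) > π(i+1)] = 1/2.
By linearity: E[X] = 70 · (1/2) = (71 − 1) · (1/2) = 35 ≈ 35.0000.

E[X] = 35 = 35.0000.


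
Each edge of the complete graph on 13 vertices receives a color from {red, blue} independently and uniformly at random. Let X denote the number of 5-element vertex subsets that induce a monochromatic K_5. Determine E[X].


Let X = Σ_S X_S over the C(13, 5) = 1287 subsets S of size 5, where X_S = 1 if the K_5 on S is monochromatic.
For a fixed S, the K_5 on S has C(5, 2) = 10 edges. P[all 10 edges red] = (1/2)^10, and likewise for blue, so P[monochromatic] = 2·(1/2)^10 = 2^{1 − 10} = 1/512.
By linearity: E[X] = C(13, 5) · 2^{1 − 10} = 1287 · 1/512 = 1287/512.
Numerically: E[X] ≈ 2.513672.

E[X] = C(13,5)·2^(1−C(5,2)) = 1287/512 ≈ 2.513672.


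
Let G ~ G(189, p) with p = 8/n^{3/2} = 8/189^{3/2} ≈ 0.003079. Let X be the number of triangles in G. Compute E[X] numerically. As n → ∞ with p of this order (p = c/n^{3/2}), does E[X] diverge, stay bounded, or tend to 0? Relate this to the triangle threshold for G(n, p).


Number of potential triangles: C(189, 3) = 1107414.
Each occurs with probability p³ ≈ (0.003079)³ ≈ 2.918716e-08.
By linearity: E[X] = C(189, 3)·p³ ≈ 1107414 · 2.918716e-08 ≈ 0.0323.
Since α = 3/2 > 1, p = c/n^{3/2} = o(1/n) is below the triangle threshold p ~ 1/n. Asymptotically E[X] ~ (c³/6)·n^{3(1−α)} = (8³/6)·n^{-1.5} → 0, so by Markov's inequality G has no triangles w.h.p.

E[X] ≈ 0.0323; in regime p = Θ(1/n^{3/2}) E[X] tends to 0 (below the triangle threshold p ~ 1/n).


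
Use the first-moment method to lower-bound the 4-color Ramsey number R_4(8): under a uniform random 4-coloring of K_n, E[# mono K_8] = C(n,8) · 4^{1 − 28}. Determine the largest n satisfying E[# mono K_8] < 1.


We need C(n, 8) · 4^{1 − 28} < 1, i.e. C(n, 8) < 4^{28 − 1} = 18014398509481984.
Check values of n near the boundary:
  n = 403: C(403, 8) = 16090020602228430; 16090020602228430 < 18014398509481984? YES
  n = 404: C(404, 8) = 16415071523485570; 16415071523485570 < 18014398509481984? YES
  n = 405: C(405, 8) = 16745853821188050; 16745853821188050 < 18014398509481984? YES
  n = 406: C(406, 8) = 17082453897995850; 17082453897995850 < 18014398509481984? YES
  n = 407: C(407, 8) = 17424959239309050; 17424959239309050 < 18014398509481984? YES
  n = 408: C(408, 8) = 17773458424095231; 17773458424095231 < 18014398509481984? YES
  n = 409: C(409, 8) = 18128041135797879; 18128041135797879 < 18014398509481984? NO
  n = 410: C(410, 8) = 18488798173326195; 18488798173326195 < 18014398509481984? NO
  n = 411: C(411, 8) = 18855821462126715; 18855821462126715 < 18014398509481984? NO
The largest n with C(n, 8) < 18014398509481984 is n = 408 (where E[X] = 17773458424095231/18014398509481984 ≈ 0.9866). Hence R_4(8) > 408, i.e. R_4(8) ≥ 409.

Largest n = 408; hence R_4(8) > 408.


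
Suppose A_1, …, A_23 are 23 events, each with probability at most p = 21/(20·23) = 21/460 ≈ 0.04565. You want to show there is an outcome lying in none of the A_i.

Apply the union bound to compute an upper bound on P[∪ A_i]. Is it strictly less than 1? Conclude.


Union bound: P[∪_{i=1}^{23} A_i] ≤ Σ_i P[A_i] ≤ 23·p = 23·(21/460) = 21/20.
Numerically: 21/20 ≈ 1.05000.
Is 21/20 < 1? NO.
Since the bound 21/20 is ≥ 1, the union bound is uninformative here; it does NOT by itself certify existence.

23·p = 21/20 ≈ 1.05000; existence NOT certified by the union bound.


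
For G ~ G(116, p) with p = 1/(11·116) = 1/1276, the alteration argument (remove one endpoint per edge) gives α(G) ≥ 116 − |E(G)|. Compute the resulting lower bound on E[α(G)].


E[|E(G)|] = C(116, 2)·p = 6670 · (1/1276) = 115/22.
E[α(G)] ≥ n − E[|E(G)|] = 116 − 115/22 = 2437/22.
Numerically: ≈ 110.773.
(This is only a lower bound; the true E[α(G)] may be larger.)

E[α(G)] ≥ 2437/22 ≈ 110.773.


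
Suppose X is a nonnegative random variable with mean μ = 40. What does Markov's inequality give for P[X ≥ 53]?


μ = E[X] = 40, a = 53.
Markov: P[X ≥ 53] ≤ μ/a = (40)/53 = 40/53.
Numerically: ≈ 0.755.
(Since a = 53 > μ = 40.000, the bound 40/53 is < 1 and informative.)

P[X ≥ 53] ≤ 40/53 ≈ 0.755.


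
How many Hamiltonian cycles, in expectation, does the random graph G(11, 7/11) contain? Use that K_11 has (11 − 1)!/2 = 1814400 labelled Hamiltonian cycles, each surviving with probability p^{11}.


K_11 has (11 − 1)!/2 = 1814400 labelled Hamiltonian cycles.
For each such Hamiltonian cycle H, let X_H = 1 if all 11 edges of H are present in G. Then P[X_H = 1] = p^{11} = (7/11)^{11} = 1977326743/285311670611.
By linearity: E[X] = Σ_H E[X_H] = 1814400 · p^{11} = 1814400 · 1977326743/285311670611 = 3587661642499200/285311670611.
Numerically: E[X] ≈ 1.257e+04.

E[X] = 1814400 · (7/11)^{11} = 3587661642499200/285311670611 ≈ 1.257e+04.


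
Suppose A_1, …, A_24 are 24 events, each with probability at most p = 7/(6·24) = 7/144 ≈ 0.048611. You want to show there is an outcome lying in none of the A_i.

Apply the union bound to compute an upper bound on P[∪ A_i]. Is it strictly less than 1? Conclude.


Union bound: P[∪_{i=1}^{24} A_i] ≤ Σ_i P[A_i] ≤ 24·p = 24·(7/144) = 7/6.
Numerically: 7/6 ≈ 1.166667.
Is 7/6 < 1? NO.
Since the bound 7/6 is ≥ 1, the union bound is uninformative here; it does NOT by itself certify existence.

24·p = 7/6 ≈ 1.166667; existence NOT certified by the union bound.


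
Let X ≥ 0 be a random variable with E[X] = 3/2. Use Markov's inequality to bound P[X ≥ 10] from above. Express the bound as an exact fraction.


μ = E[X] = 3/2, a = 10.
Markov: P[X ≥ 10] ≤ μ/a = (3/2)/10 = 3/20.
Numerically: ≈ 0.1500.
(Since a = 10 > μ = 1.5000, the bound 3/20 is < 1 and informative.)

P[X ≥ 10] ≤ 3/20 ≈ 0.1500.


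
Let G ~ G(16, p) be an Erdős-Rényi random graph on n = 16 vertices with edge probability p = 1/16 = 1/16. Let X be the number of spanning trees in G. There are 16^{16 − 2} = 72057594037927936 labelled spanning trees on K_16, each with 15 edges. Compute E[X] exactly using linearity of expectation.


K_16 has 16^{16 − 2} = 72057594037927936 labelled spanning trees.
For each such spanning tree H, let X_H = 1 if all 15 edges of H are present in G. Then P[X_H = 1] = p^{15} = (1/16)^{15} = 1/1152921504606846976.
Summing the indicators: E[X] = Σ_H E[X_H] = 72057594037927936 · p^{15} = 72057594037927936 · 1/1152921504606846976 = 1/16.
Numerically: E[X] ≈ 0.0625.

E[X] = 72057594037927936 · (1/16)^{15} = 1/16 ≈ 0.0625.


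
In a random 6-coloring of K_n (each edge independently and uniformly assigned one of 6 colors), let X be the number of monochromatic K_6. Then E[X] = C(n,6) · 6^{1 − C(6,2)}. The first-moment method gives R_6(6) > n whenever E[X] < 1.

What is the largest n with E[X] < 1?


We need C(n, 6) · 6^{1 − 15} < 1, i.e. C(n, 6) < 6^{15 − 1} = 78364164096.
Check values of n near the boundary:
  n = 195: C(195, 6) = 70656049360; 70656049360 < 78364164096? YES
  n = 196: C(196, 6) = 72887293024; 72887293024 < 78364164096? YES
  n = 197: C(197, 6) = 75176946208; 75176946208 < 78364164096? YES
  n = 198: C(198, 6) = 77526225777; 77526225777 < 78364164096? YES
  n = 199: C(199, 6) = 79936367511; 79936367511 < 78364164096? NO
  n = 200: C(200, 6) = 82408626300; 82408626300 < 78364164096? NO
The largest n with C(n, 6) < 78364164096 is n = 198 (where E[X] = 25842075259/26121388032 ≈ 0.9893071). Hence R_6(6) > 198, i.e. R_6(6) ≥ 199.

Largest n = 198; hence R_6(6) > 198.


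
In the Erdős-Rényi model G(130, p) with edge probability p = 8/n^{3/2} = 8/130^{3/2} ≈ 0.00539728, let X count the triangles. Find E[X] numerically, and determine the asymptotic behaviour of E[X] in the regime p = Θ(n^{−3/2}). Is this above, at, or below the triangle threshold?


Number of potential triangles: C(130, 3) = 357760.
Each occurs with probability p³ ≈ (0.00539728)³ ≈ 1.57226185e-07.
By linearity: E[X] = C(130, 3)·p³ ≈ 357760 · 1.57226185e-07 ≈ 0.056249.
Since α = 3/2 > 1, p = c/n^{3/2} = o(1/n) is below the triangle threshold p ~ 1/n. Asymptotically E[X] ~ (c³/6)·n^{3(1−α)} = (8³/6)·n^{-1.5} → 0, so by Markov's inequality G has no triangles w.h.p.

E[X] ≈ 0.056249; in regime p = Θ(1/n^{3/2}) E[X] tends to 0 (below the triangle threshold p ~ 1/n).


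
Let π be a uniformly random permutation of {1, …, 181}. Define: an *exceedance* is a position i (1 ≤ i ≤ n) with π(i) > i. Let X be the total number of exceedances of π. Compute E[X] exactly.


Write X = Σ_{i=1}^{181} X_i, where X_i = 1_{π(i) > i}.
For each fixed i, π(i) is uniform over {1, …, 181} (marginal of a uniform permutation), so P[π(i) > i] = (n − i)/n. Summing: Σ_{i=1}^{181} (n − i)/n = (0 + 1 + … + 180)/181 = 181(181 − 1)/(2·181) = (181 − 1)/2.
Hence E[X] = Σ_{i=1}^{181} (181 − i)/181 = 90 ≈ 90.0000.

E[X] = 90 = 90.0000.


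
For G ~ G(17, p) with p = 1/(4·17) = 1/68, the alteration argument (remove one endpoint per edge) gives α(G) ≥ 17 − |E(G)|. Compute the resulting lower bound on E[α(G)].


E[|E(G)|] = C(17, 2)·p = 136 · (1/68) = 2.
E[α(G)] ≥ n − E[|E(G)|] = 17 − 2 = 15.
Numerically: ≈ 15.0000.
(This is only a lower bound; the true E[α(G)] may be larger.)

E[α(G)] ≥ 15 ≈ 15.0000.


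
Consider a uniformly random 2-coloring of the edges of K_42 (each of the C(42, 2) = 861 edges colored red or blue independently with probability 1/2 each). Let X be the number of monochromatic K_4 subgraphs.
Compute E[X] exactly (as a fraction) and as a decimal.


Let X = Σ_S X_S over the C(42, 4) = 111930 subsets S of size 4, where X_S = 1 if the K_4 on S is monochromatic.
For a fixed S, the K_4 on S has C(4, 2) = 6 edges. P[all 6 edges red] = (1/2)^6, and likewise for blue, so P[monochromatic] = 2·(1/2)^6 = 2^{1 − 6} = 1/32.
Summing: E[X] = C(42, 4) · 2^{1 − 6} = 111930 · 1/32 = 55965/16.
Numerically: E[X] ≈ 3497.812500.

E[X] = C(42,4)·2^(1−C(4,2)) = 55965/16 ≈ 3497.812500.


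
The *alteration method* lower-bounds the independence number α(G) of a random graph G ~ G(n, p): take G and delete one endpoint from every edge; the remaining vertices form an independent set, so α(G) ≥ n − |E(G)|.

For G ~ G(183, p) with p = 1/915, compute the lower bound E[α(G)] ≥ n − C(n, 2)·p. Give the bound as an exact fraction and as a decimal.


E[|E(G)|] = C(183, 2)·p = 16653 · (1/915) = 91/5.
E[α(G)] ≥ n − E[|E(G)|] = 183 − 91/5 = 824/5.
Numerically: ≈ 164.800000.
(This is only a lower bound; the true E[α(G)] may be larger.)

E[α(G)] ≥ 824/5 ≈ 164.800000.


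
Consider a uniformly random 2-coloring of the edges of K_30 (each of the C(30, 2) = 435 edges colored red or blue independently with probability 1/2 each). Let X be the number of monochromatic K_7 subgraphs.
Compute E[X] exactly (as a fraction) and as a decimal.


Let X = Σ_S X_S over the C(30, 7) = 2035800 subsets S of size 7, where X_S = 1 if the K_7 on S is monochromatic.
For a fixed S, the K_7 on S has C(7, 2) = 21 edges. P[all 21 edges red] = (1/2)^21, and likewise for blue, so P[monochromatic] = 2·(1/2)^21 = 2^{1 − 21} = 1/1048576.
By linearity of expectation: E[X] = C(30, 7) · 2^{1 − 21} = 2035800 · 1/1048576 = 254475/131072.
Numerically: E[X] ≈ 1.9415.

E[X] = C(30,7)·2^(1−C(7,2)) = 254475/131072 ≈ 1.9415.


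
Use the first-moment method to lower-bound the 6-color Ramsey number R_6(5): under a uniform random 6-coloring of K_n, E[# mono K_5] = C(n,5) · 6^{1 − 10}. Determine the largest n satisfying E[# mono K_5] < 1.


We need C(n, 5) · 6^{1 − 10} < 1, i.e. C(n, 5) < 6^{10 − 1} = 10077696.
Check values of n near the boundary:
  n = 65: C(65, 5) = 8259888; 8259888 < 10077696? YES
  n = 66: C(66, 5) = 8936928; 8936928 < 10077696? YES
  n = 67: C(67, 5) = 9657648; 9657648 < 10077696? YES
  n = 68: C(68, 5) = 10424128; 10424128 < 10077696? NO
  n = 69: C(69, 5) = 11238513; 11238513 < 10077696? NO
  n = 70: C(70, 5) = 12103014; 12103014 < 10077696? NO
The largest n with C(n, 5) < 10077696 is n = 67 (where E[X] = 67067/69984 ≈ 0.9583190). Hence R_6(5) > 67, i.e. R_6(5) ≥ 68.

Largest n = 67; hence R_6(5) > 67.


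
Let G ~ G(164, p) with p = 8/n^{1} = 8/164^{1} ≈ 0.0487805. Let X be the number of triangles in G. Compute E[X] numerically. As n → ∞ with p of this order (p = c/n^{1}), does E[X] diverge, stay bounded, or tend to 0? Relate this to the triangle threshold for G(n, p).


Number of potential triangles: C(164, 3) = 721764.
Each occurs with probability p³ ≈ (0.0487805)³ ≈ 1.16074926e-04.
By linearity: E[X] = C(164, 3)·p³ ≈ 721764 · 1.16074926e-04 ≈ 83.778703.
Here α = 1, so p = 8/n is exactly at the triangle threshold p ~ 1/n. Asymptotically E[X] → c³/6 = 8³/6 = 256/3 ≈ 85.333333, a bounded constant. In this regime the triangle count is asymptotically Poisson(c³/6).

E[X] ≈ 83.778703; in regime p = Θ(1/n^{1}) E[X] stays bounded (at the triangle threshold p ~ 1/n).


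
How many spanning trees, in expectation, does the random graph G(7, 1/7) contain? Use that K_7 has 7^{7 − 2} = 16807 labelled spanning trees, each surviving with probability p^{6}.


K_7 has 7^{7 − 2} = 16807 labelled spanning trees.
For each such spanning tree H, let X_H = 1 if all 6 edges of H are present in G. Then P[X_H = 1] = p^{6} = (1/7)^{6} = 1/117649.
By linearity: E[X] = Σ_H E[X_H] = 16807 · p^{6} = 16807 · 1/117649 = 1/7.
Numerically: E[X] ≈ 0.14286.

E[X] = 16807 · (1/7)^{6} = 1/7 ≈ 0.14286.


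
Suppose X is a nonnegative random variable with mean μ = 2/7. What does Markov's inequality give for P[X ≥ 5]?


μ = E[X] = 2/7, a = 5.
Markov: P[X ≥ 5] ≤ μ/a = (2/7)/5 = 2/35.
Numerically: ≈ 0.057.
(Since a = 5 > μ = 0.286, the bound 2/35 is < 1 and informative.)

P[X ≥ 5] ≤ 2/35 ≈ 0.057.


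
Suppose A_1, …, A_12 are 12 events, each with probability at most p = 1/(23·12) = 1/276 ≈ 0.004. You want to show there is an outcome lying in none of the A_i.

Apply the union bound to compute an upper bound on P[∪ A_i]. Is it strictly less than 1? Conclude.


Union bound: P[∪_{i=1}^{12} A_i] ≤ Σ_i P[A_i] ≤ 12·p = 12·(1/276) = 1/23.
Numerically: 1/23 ≈ 0.043.
Is 1/23 < 1? YES.
Since P[∪ A_i] ≤ 1/23 < 1, the complement has P[∩ A_i^c] ≥ 1 − 1/23 = 22/23 > 0, so some outcome avoids every A_i.

12·p = 1/23 ≈ 0.043; existence CERTIFIED by the union bound.


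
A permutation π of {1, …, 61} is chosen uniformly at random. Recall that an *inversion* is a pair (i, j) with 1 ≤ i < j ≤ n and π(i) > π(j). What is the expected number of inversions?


Write X = Σ X_I over the C(61, 2) = 1830 pairs i < j, with X_I the indicator of one inversion.
There are 1830 indicators.
For each fixed pair i < j, the values π(i) and π(j) are two distinct elements of {1, …, 61} in uniformly random order; by symmetry P[π(i) > π(j)] = 1/2.
By linearity: E[X] = 1830 · (1/2) = C(61, 2) · (1/2) = 1830/2 = 915 ≈ 915.0000.

E[X] = 915 = 915.0000.


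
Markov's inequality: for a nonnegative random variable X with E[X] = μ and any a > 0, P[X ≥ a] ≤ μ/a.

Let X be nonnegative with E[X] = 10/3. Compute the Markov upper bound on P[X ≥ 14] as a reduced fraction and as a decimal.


μ = E[X] = 10/3, a = 14.
Markov: P[X ≥ 14] ≤ μ/a = (10/3)/14 = 5/21.
Numerically: ≈ 0.238.
(Since a = 14 > μ = 3.333, the bound 5/21 is < 1 and informative.)

P[X ≥ 14] ≤ 5/21 ≈ 0.238.


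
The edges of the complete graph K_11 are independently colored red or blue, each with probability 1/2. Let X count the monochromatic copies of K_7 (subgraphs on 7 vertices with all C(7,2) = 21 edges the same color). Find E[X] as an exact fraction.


Let X = Σ_S X_S over the C(11, 7) = 330 subsets S of size 7, where X_S = 1 if the K_7 on S is monochromatic.
For a fixed S, the K_7 on S has C(7, 2) = 21 edges. P[all 21 edges red] = (1/2)^21, and likewise for blue, so P[monochromatic] = 2·(1/2)^21 = 2^{1 − 21} = 1/1048576.
Summing: E[X] = C(11, 7) · 2^{1 − 21} = 330 · 1/1048576 = 165/524288.
Numerically: E[X] ≈ 0.00031.

E[X] = C(11,7)·2^(1−C(7,2)) = 165/524288 ≈ 0.00031.


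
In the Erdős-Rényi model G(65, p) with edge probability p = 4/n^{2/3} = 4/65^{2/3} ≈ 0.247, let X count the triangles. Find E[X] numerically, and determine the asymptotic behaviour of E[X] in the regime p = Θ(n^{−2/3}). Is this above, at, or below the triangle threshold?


Number of potential triangles: C(65, 3) = 43680.
Each occurs with probability p³ ≈ (0.247)³ ≈ 1.51479e-02.
By linearity: E[X] = C(65, 3)·p³ ≈ 43680 · 1.51479e-02 ≈ 661.662.
Since α = 2/3 < 1, p = c/n^{2/3} ≫ 1/n is above the triangle threshold p ~ 1/n. Asymptotically E[X] ~ (c³/6)·n^{3(1−α)} = (4³/6)·n^{1} → ∞; triangles are abundant w.h.p.

E[X] ≈ 661.662; in regime p = Θ(1/n^{2/3}) E[X] diverges (above the triangle threshold p ~ 1/n).


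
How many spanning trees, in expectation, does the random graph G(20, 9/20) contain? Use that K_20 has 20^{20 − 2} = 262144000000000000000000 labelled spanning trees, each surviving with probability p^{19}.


K_20 has 20^{20 − 2} = 262144000000000000000000 labelled spanning trees.
For each such spanning tree H, let X_H = 1 if all 19 edges of H are present in G. Then P[X_H = 1] = p^{19} = (9/20)^{19} = 1350851717672992089/5242880000000000000000000.
By linearity: E[X] = Σ_H E[X_H] = 262144000000000000000000 · p^{19} = 262144000000000000000000 · 1350851717672992089/5242880000000000000000000 = 1350851717672992089/20.
Numerically: E[X] ≈ 6.75e+16.

E[X] = 262144000000000000000000 · (9/20)^{19} = 1350851717672992089/20 ≈ 6.75e+16.


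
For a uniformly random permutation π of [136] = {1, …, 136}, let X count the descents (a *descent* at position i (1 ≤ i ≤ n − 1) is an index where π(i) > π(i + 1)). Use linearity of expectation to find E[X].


Write X = Σ X_I over i = 1, …, 135, with X_I the indicator of one descent.
There are 135 indicators.
For each fixed i, the pair (π(i), π(i+1)) is a uniformly random ordered pair of distinct values from {1, …, 136}; by symmetry P[π(i) > π(i+1)] = 1/2.
By linearity: E[X] = 135 · (1/2) = (136 − 1) · (1/2) = 135/2 ≈ 67.50000.

E[X] = 135/2 = 67.50000.


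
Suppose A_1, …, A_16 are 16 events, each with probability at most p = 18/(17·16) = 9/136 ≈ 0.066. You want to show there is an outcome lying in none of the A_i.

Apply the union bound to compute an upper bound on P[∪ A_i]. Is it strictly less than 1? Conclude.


Union bound: P[∪_{i=1}^{16} A_i] ≤ Σ_i P[A_i] ≤ 16·p = 16·(9/136) = 18/17.
Numerically: 18/17 ≈ 1.059.
Is 18/17 < 1? NO.
Since the bound 18/17 is ≥ 1, the union bound is uninformative here; it does NOT by itself certify existence.

16·p = 18/17 ≈ 1.059; existence NOT certified by the union bound.


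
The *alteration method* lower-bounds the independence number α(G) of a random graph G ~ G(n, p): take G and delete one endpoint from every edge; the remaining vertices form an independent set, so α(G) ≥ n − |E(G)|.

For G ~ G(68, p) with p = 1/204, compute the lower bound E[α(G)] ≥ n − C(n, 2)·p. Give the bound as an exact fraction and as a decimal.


E[|E(G)|] = C(68, 2)·p = 2278 · (1/204) = 67/6.
E[α(G)] ≥ n − E[|E(G)|] = 68 − 67/6 = 341/6.
Numerically: ≈ 56.833333.
(This is only a lower bound; the true E[α(G)] may be larger.)

E[α(G)] ≥ 341/6 ≈ 56.833333.


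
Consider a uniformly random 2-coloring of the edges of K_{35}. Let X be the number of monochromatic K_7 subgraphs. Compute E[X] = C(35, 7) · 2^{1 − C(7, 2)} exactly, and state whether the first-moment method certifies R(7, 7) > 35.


E[X] = C(35, 7) · 2^{1 − 21} = 6724520 · 2^{−20} = 6724520/1048576.
As a reduced fraction: E[X] = 840565/131072 ≈ 6.413002.
Is E[X] < 1? NO.
Since E[X] ≥ 1, the first-moment bound is inconclusive at n = 35; it does NOT by itself certify R(7, 7) > 35.

E[X] = 840565/131072 ≈ 6.413002; E[X] ≥ 1; first-moment method inconclusive here.


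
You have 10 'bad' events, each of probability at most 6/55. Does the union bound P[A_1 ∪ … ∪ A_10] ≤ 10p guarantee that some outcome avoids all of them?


Union bound: P[∪_{i=1}^{10} A_i] ≤ Σ_i P[A_i] ≤ 10·p = 10·(6/55) = 12/11.
Numerically: 12/11 ≈ 1.090909.
Is 12/11 < 1? NO.
Since the bound 12/11 is ≥ 1, the union bound is uninformative here; it does NOT by itself certify existence.

10·p = 12/11 ≈ 1.090909; existence NOT certified by the union bound.


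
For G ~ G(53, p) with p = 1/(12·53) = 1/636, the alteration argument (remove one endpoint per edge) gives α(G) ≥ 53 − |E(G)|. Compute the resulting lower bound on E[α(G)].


E[|E(G)|] = C(53, 2)·p = 1378 · (1/636) = 13/6.
E[α(G)] ≥ n − E[|E(G)|] = 53 − 13/6 = 305/6.
Numerically: ≈ 50.83333.
(This is only a lower bound; the true E[α(G)] may be larger.)

E[α(G)] ≥ 305/6 ≈ 50.83333.


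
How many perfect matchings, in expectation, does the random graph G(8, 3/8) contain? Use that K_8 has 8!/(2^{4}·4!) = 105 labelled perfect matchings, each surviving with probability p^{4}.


K_8 has 8!/(2^{4}·4!) = 105 labelled perfect matchings.
For each such perfect matching H, let X_H = 1 if all 4 edges of H are present in G. Then P[X_H = 1] = p^{4} = (3/8)^{4} = 81/4096.
By linearity: E[X] = Σ_H E[X_H] = 105 · p^{4} = 105 · 81/4096 = 8505/4096.
Numerically: E[X] ≈ 2.076.

E[X] = 105 · (3/8)^{4} = 8505/4096 ≈ 2.076.


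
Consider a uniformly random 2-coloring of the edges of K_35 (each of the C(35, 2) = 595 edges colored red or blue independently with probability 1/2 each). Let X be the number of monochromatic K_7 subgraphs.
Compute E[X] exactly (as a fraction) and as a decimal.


Let X = Σ_S X_S over the C(35, 7) = 6724520 subsets S of size 7, where X_S = 1 if the K_7 on S is monochromatic.
For a fixed S, the K_7 on S has C(7, 2) = 21 edges. P[all 21 edges red] = (1/2)^21, and likewise for blue, so P[monochromatic] = 2·(1/2)^21 = 2^{1 − 21} = 1/1048576.
By linearity of expectation: E[X] = C(35, 7) · 2^{1 − 21} = 6724520 · 1/1048576 = 840565/131072.
Numerically: E[X] ≈ 6.413002.

E[X] = C(35,7)·2^(1−C(7,2)) = 840565/131072 ≈ 6.413002.


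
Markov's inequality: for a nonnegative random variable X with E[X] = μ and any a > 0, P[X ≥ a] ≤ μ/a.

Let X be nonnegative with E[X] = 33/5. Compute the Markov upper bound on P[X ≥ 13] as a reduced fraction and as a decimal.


μ = E[X] = 33/5, a = 13.
Markov: P[X ≥ 13] ≤ μ/a = (33/5)/13 = 33/65.
Numerically: ≈ 0.5077.
(Since a = 13 > μ = 6.6000, the bound 33/65 is < 1 and informative.)

P[X ≥ 13] ≤ 33/65 ≈ 0.5077.


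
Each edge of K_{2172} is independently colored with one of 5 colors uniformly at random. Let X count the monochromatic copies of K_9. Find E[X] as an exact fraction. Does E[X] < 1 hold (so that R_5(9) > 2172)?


E[X] = C(2172, 9) · 5^{1 − 36} = 2915866900084148060642020 · 5^{−35} = 2915866900084148060642020/2910383045673370361328125.
As a reduced fraction: E[X] = 583173380016829612128404/582076609134674072265625 ≈ 1.0018842.
Is E[X] < 1? NO.
Since E[X] ≥ 1, the first-moment bound is inconclusive at n = 2172; it does NOT by itself certify R_5(9) > 2172.

E[X] = 583173380016829612128404/582076609134674072265625 ≈ 1.0018842; E[X] ≥ 1; first-moment method inconclusive here.


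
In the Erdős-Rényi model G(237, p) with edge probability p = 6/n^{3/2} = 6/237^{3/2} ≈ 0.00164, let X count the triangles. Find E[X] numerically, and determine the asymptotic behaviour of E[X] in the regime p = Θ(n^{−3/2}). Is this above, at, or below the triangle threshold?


Number of potential triangles: C(237, 3) = 2190670.
Each occurs with probability p³ ≈ (0.00164)³ ≈ 4.44720e-09.
By linearity: E[X] = C(237, 3)·p³ ≈ 2190670 · 4.44720e-09 ≈ 0.010.
Since α = 3/2 > 1, p = c/n^{3/2} = o(1/n) is below the triangle threshold p ~ 1/n. Asymptotically E[X] ~ (c³/6)·n^{3(1−α)} = (6³/6)·n^{-1.5} → 0, so by Markov's inequality G has no triangles w.h.p.

E[X] ≈ 0.010; in regime p = Θ(1/n^{3/2}) E[X] tends to 0 (below the triangle threshold p ~ 1/n).


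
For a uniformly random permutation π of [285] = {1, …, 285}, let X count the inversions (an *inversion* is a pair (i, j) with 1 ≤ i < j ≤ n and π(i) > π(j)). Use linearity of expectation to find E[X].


Write X = Σ X_I over the C(285, 2) = 40470 pairs i < j, with X_I the indicator of one inversion.
There are 40470 indicators.
For each fixed pair i < j, the values π(i) and π(j) are two distinct elements of {1, …, 285} in uniformly random order; by symmetry P[π(i) > π(j)] = 1/2.
By linearity: E[X] = 40470 · (1/2) = C(285, 2) · (1/2) = 40470/2 = 20235 ≈ 20235.0000.

E[X] = 20235 = 20235.0000.


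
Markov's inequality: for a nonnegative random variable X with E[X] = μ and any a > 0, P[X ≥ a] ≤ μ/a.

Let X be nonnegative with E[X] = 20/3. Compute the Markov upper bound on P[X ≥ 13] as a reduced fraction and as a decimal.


μ = E[X] = 20/3, a = 13.
Markov: P[X ≥ 13] ≤ μ/a = (20/3)/13 = 20/39.
Numerically: ≈ 0.5128.
(Since a = 13 > μ = 6.6667, the bound 20/39 is < 1 and informative.)

P[X ≥ 13] ≤ 20/39 ≈ 0.5128.


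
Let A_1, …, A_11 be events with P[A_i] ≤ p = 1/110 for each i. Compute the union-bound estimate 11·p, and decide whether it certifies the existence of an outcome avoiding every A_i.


Union bound: P[∪_{i=1}^{11} A_i] ≤ Σ_i P[A_i] ≤ 11·p = 11·(1/110) = 1/10.
Numerically: 1/10 ≈ 0.100000.
Is 1/10 < 1? YES.
Since P[∪ A_i] ≤ 1/10 < 1, the complement has P[∩ A_i^c] ≥ 1 − 1/10 = 9/10 > 0, so some outcome avoids every A_i.

11·p = 1/10 ≈ 0.100000; existence CERTIFIED by the union bound.


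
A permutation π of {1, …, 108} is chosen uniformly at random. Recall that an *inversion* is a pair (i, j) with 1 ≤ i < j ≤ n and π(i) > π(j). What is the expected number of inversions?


Write X = Σ X_I over the C(108, 2) = 5778 pairs i < j, with X_I the indicator of one inversion.
There are 5778 indicators.
For each fixed pair i < j, the values π(i) and π(j) are two distinct elements of {1, …, 108} in uniformly random order; by symmetry P[π(i) > π(j)] = 1/2.
By linearity: E[X] = 5778 · (1/2) = C(108, 2) · (1/2) = 5778/2 = 2889 ≈ 2889.0000.

E[X] = 2889 = 2889.0000.


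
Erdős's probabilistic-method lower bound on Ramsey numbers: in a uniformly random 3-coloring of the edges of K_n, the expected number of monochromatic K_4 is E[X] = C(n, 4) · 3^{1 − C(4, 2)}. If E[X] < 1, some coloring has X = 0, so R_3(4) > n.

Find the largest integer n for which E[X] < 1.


We need C(n, 4) · 3^{1 − 6} < 1, i.e. C(n, 4) < 3^{6 − 1} = 243.
Check values of n near the boundary:
  n = 8: C(8, 4) = 70; 70 < 243? YES
  n = 9: C(9, 4) = 126; 126 < 243? YES
  n = 10: C(10, 4) = 210; 210 < 243? YES
  n = 11: C(11, 4) = 330; 330 < 243? NO
  n = 12: C(12, 4) = 495; 495 < 243? NO
  n = 13: C(13, 4) = 715; 715 < 243? NO
The largest n with C(n, 4) < 243 is n = 10 (where E[X] = 70/81 ≈ 0.86420). Hence R_3(4) > 10, i.e. R_3(4) ≥ 11.

Largest n = 10; hence R_3(4) > 10.


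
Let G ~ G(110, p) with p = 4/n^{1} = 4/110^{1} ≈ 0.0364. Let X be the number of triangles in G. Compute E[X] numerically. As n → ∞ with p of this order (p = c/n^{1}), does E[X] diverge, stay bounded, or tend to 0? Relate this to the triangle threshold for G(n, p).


Number of potential triangles: C(110, 3) = 215820.
Each occurs with probability p³ ≈ (0.0364)³ ≈ 4.80841e-05.
By linearity: E[X] = C(110, 3)·p³ ≈ 215820 · 4.80841e-05 ≈ 10.378.
Here α = 1, so p = 4/n is exactly at the triangle threshold p ~ 1/n. Asymptotically E[X] → c³/6 = 4³/6 = 32/3 ≈ 10.667, a bounded constant. In this regime the triangle count is asymptotically Poisson(c³/6).

E[X] ≈ 10.378; in regime p = Θ(1/n^{1}) E[X] stays bounded (at the triangle threshold p ~ 1/n).


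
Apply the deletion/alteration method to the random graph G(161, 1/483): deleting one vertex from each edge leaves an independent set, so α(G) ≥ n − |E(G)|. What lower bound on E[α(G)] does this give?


E[|E(G)|] = C(161, 2)·p = 12880 · (1/483) = 80/3.
E[α(G)] ≥ n − E[|E(G)|] = 161 − 80/3 = 403/3.
Numerically: ≈ 134.3333.
(This is only a lower bound; the true E[α(G)] may be larger.)

E[α(G)] ≥ 403/3 ≈ 134.3333.


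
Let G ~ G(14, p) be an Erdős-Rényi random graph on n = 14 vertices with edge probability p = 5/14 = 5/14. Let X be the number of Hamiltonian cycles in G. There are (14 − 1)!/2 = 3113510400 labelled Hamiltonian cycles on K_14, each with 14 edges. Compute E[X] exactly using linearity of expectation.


K_14 has (14 − 1)!/2 = 3113510400 labelled Hamiltonian cycles.
For each such Hamiltonian cycle H, let X_H = 1 if all 14 edges of H are present in G. Then P[X_H = 1] = p^{14} = (5/14)^{14} = 6103515625/11112006825558016.
By linearity of expectation: E[X] = Σ_H E[X_H] = 3113510400 · p^{14} = 3113510400 · 6103515625/11112006825558016 = 5302276611328125/3100448333024.
Numerically: E[X] ≈ 1710.

E[X] = 3113510400 · (5/14)^{14} = 5302276611328125/3100448333024 ≈ 1710.


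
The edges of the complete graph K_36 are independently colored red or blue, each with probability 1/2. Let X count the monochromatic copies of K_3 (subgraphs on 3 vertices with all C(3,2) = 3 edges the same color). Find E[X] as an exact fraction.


Let X = Σ_S X_S over the C(36, 3) = 7140 subsets S of size 3, where X_S = 1 if the K_3 on S is monochromatic.
For a fixed S, the K_3 on S has C(3, 2) = 3 edges. P[all 3 edges red] = (1/2)^3, and likewise for blue, so P[monochromatic] = 2·(1/2)^3 = 2^{1 − 3} = 1/4.
By linearity of expectation: E[X] = C(36, 3) · 2^{1 − 3} = 7140 · 1/4 = 1785.
Numerically: E[X] ≈ 1785.000.

E[X] = C(36,3)·2^(1−C(3,2)) = 1785 ≈ 1785.000.


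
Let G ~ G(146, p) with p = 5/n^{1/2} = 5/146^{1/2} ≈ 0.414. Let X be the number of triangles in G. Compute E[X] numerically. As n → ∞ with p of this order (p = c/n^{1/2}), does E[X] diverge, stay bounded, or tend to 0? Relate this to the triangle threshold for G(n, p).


Number of potential triangles: C(146, 3) = 508080.
Each occurs with probability p³ ≈ (0.414)³ ≈ 7.08567e-02.
By linearity: E[X] = C(146, 3)·p³ ≈ 508080 · 7.08567e-02 ≈ 36000.856.
Since α = 1/2 < 1, p = c/n^{1/2} ≫ 1/n is above the triangle threshold p ~ 1/n. Asymptotically E[X] ~ (c³/6)·n^{3(1−α)} = (5³/6)·n^{1.5} → ∞; triangles are abundant w.h.p.

E[X] ≈ 36000.856; in regime p = Θ(1/n^{1/2}) E[X] diverges (above the triangle threshold p ~ 1/n).
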